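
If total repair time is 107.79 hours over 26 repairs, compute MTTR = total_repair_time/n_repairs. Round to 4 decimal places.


total_repair_time = 107.79
n_repairs = 26
MTTR = 107.79 / 26
MTTR = 4.1458

4.1458


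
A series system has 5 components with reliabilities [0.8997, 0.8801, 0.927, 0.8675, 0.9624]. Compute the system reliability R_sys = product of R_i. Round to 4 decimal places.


Components: [0.8997, 0.8801, 0.927, 0.8675, 0.9624]
After component 1 (R=0.8997): product = 0.8997
After component 2 (R=0.8801): product = 0.7918
After component 3 (R=0.927): product = 0.734
After component 4 (R=0.8675): product = 0.6368
After component 5 (R=0.9624): product = 0.6128
R_sys = 0.6128

0.6128


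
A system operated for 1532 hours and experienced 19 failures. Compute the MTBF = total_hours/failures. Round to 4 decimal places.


total_hours = 1532
failures = 19
MTBF = 1532 / 19
MTBF = 80.6316

80.6316


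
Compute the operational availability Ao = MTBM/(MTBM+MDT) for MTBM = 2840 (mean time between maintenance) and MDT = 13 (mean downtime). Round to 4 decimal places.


MTBM = 2840
MDT = 13
MTBM + MDT = 2853
Ao = 2840 / 2853
Ao = 0.9954

0.9954


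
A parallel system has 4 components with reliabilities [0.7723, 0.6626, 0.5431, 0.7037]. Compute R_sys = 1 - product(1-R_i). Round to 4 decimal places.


Components: [0.7723, 0.6626, 0.5431, 0.7037]
(1 - 0.7723) = 0.2277, running product = 0.2277
(1 - 0.6626) = 0.3374, running product = 0.0768
(1 - 0.5431) = 0.4569, running product = 0.0351
(1 - 0.7037) = 0.2963, running product = 0.0104
Product of (1-R_i) = 0.0104
R_sys = 1 - 0.0104 = 0.9896

0.9896


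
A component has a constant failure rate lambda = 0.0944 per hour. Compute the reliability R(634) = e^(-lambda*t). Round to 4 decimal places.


lambda = 0.0944
t = 634
lambda * t = 59.8496
R(t) = e^(-59.8496)
R(t) = 0.0

0.0


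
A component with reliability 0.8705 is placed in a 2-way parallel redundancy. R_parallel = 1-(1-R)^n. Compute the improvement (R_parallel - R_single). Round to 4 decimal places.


R_single = 0.8705, n = 2
1 - R_single = 0.1295
(1 - R_single)^n = 0.1295^2 = 0.0168
R_parallel = 1 - 0.0168 = 0.9832
Improvement = 0.9832 - 0.8705
Improvement = 0.1127

0.1127


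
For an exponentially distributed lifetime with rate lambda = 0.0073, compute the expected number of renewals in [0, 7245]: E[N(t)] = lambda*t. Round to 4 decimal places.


lambda = 0.0073
t = 7245
E[N(t)] = lambda * t
E[N(t)] = 0.0073 * 7245
E[N(t)] = 52.8885

52.8885


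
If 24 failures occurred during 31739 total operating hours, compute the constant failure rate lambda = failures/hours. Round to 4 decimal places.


failures = 24
total_hours = 31739
lambda = 24 / 31739
lambda = 0.0008

0.0008


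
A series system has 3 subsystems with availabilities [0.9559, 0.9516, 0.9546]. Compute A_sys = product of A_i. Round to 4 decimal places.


Subsystems: [0.9559, 0.9516, 0.9546]
After subsystem 1 (A=0.9559): product = 0.9559
After subsystem 2 (A=0.9516): product = 0.9096
After subsystem 3 (A=0.9546): product = 0.8683
A_sys = 0.8683

0.8683


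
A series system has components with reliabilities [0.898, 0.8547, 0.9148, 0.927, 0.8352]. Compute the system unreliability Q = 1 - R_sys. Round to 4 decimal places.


Components: [0.898, 0.8547, 0.9148, 0.927, 0.8352]
After component 1: product = 0.898
After component 2: product = 0.7675
After component 3: product = 0.7021
After component 4: product = 0.6509
After component 5: product = 0.5436
R_sys = 0.5436
Q = 1 - 0.5436 = 0.4564

0.4564


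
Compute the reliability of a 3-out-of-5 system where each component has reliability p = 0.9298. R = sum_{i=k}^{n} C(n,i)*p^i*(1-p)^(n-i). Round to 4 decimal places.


k = 3, n = 5, p = 0.9298
i=3: C(5,3)=10 * 0.9298^3 * 0.0702^2 = 0.0396
i=4: C(5,4)=5 * 0.9298^4 * 0.0702^1 = 0.2623
i=5: C(5,5)=1 * 0.9298^5 * 0.0702^0 = 0.6949
R = sum of terms = 0.9969

0.9969


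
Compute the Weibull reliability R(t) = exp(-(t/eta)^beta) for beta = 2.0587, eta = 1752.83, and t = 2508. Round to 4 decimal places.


beta = 2.0587, eta = 1752.83, t = 2508
t/eta = 2508 / 1752.83 = 1.4308
(t/eta)^beta = 1.4308^2.0587 = 2.0908
R(t) = exp(-2.0908)
R(t) = 0.1236

0.1236


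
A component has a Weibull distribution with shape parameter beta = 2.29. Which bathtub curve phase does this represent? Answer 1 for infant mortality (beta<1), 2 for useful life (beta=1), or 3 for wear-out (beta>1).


beta = 2.29
Compare beta to 1:
beta < 1 => infant mortality (phase 1)
beta = 1 => useful life (phase 2)
beta > 1 => wear-out (phase 3)
Since beta = 2.29, this is wear-out (increasing failure rate)
Phase = 3

3


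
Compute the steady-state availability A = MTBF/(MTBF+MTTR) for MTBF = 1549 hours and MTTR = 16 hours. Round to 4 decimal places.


MTBF = 1549
MTTR = 16
MTBF + MTTR = 1565
A = 1549 / 1565
A = 0.9898

0.9898


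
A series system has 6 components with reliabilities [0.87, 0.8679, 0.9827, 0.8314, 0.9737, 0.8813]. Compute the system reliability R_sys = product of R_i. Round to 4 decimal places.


Components: [0.87, 0.8679, 0.9827, 0.8314, 0.9737, 0.8813]
After component 1 (R=0.87): product = 0.87
After component 2 (R=0.8679): product = 0.7551
After component 3 (R=0.9827): product = 0.742
After component 4 (R=0.8314): product = 0.6169
After component 5 (R=0.9737): product = 0.6007
After component 6 (R=0.8813): product = 0.5294
R_sys = 0.5294

0.5294


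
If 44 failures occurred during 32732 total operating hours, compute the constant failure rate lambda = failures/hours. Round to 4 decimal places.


failures = 44
total_hours = 32732
lambda = 44 / 32732
lambda = 0.0013

0.0013


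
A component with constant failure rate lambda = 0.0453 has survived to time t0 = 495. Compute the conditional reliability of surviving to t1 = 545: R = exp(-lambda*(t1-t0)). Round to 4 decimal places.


lambda = 0.0453
t0 = 495, t1 = 545
t1 - t0 = 50
lambda * (t1-t0) = 0.0453 * 50 = 2.265
R = exp(-2.265)
R = 0.1038

0.1038


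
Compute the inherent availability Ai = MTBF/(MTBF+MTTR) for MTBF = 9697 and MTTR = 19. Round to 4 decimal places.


MTBF = 9697
MTTR = 19
MTBF + MTTR = 9716
Ai = 9697 / 9716
Ai = 0.998

0.998


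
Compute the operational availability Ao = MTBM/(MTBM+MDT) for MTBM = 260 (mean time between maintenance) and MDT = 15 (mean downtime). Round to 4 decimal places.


MTBM = 260
MDT = 15
MTBM + MDT = 275
Ao = 260 / 275
Ao = 0.9455

0.9455


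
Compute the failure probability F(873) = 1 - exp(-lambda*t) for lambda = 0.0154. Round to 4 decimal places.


lambda = 0.0154, t = 873
lambda * t = 13.4442
exp(-13.4442) = 0.0
F(t) = 1 - 0.0
F(t) = 1.0

1.0


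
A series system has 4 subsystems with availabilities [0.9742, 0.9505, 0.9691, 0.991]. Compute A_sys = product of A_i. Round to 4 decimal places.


Subsystems: [0.9742, 0.9505, 0.9691, 0.991]
After subsystem 1 (A=0.9742): product = 0.9742
After subsystem 2 (A=0.9505): product = 0.926
After subsystem 3 (A=0.9691): product = 0.8974
After subsystem 4 (A=0.991): product = 0.8893
A_sys = 0.8893

0.8893


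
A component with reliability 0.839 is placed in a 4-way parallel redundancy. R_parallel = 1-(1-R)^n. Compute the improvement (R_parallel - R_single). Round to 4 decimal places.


R_single = 0.839, n = 4
1 - R_single = 0.161
(1 - R_single)^n = 0.161^4 = 0.0007
R_parallel = 1 - 0.0007 = 0.9993
Improvement = 0.9993 - 0.839
Improvement = 0.1603

0.1603


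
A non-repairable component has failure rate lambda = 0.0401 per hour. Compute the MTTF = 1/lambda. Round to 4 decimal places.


lambda = 0.0401
MTTF = 1 / 0.0401
MTTF = 24.9377

24.9377


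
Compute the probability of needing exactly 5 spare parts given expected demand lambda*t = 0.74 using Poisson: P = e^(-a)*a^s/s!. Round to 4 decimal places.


a = 0.74, s = 5
e^(-a) = e^(-0.74) = 0.4771
a^s = 0.74^5 = 0.2219
s! = 120
P = 0.4771 * 0.2219 / 120
P = 0.0009

0.0009


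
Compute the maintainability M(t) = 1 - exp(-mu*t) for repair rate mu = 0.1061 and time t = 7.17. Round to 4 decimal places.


mu = 0.1061, t = 7.17
mu * t = 0.1061 * 7.17 = 0.7607
exp(-0.7607) = 0.4673
M(t) = 1 - 0.4673
M(t) = 0.5327

0.5327


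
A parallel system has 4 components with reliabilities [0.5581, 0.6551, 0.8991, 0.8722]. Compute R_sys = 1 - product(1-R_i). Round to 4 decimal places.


Components: [0.5581, 0.6551, 0.8991, 0.8722]
(1 - 0.5581) = 0.4419, running product = 0.4419
(1 - 0.6551) = 0.3449, running product = 0.1524
(1 - 0.8991) = 0.1009, running product = 0.0154
(1 - 0.8722) = 0.1278, running product = 0.002
Product of (1-R_i) = 0.002
R_sys = 1 - 0.002 = 0.998

0.998


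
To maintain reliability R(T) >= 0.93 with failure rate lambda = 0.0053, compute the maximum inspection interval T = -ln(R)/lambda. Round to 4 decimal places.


R_target = 0.93
lambda = 0.0053
-ln(0.93) = 0.0726
T = 0.0726 / 0.0053
T = 13.6926

13.6926


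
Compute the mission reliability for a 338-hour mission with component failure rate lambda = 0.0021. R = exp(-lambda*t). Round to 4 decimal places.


lambda = 0.0021
mission_time = 338
lambda * t = 0.0021 * 338 = 0.7098
R = exp(-0.7098)
R = 0.4917

0.4917


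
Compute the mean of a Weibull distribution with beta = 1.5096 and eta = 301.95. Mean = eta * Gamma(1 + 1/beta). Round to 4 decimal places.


beta = 1.5096, eta = 301.95
1/beta = 0.6624
1 + 1/beta = 1.6624
Gamma(1.6624) = 0.9021
Mean = 301.95 * 0.9021
Mean = 272.376

272.376


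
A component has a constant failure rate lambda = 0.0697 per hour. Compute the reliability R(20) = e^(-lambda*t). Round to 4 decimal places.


lambda = 0.0697
t = 20
lambda * t = 1.394
R(t) = e^(-1.394)
R(t) = 0.2481

0.2481


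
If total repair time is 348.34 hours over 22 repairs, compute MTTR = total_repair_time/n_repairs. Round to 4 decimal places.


total_repair_time = 348.34
n_repairs = 22
MTTR = 348.34 / 22
MTTR = 15.8336

15.8336


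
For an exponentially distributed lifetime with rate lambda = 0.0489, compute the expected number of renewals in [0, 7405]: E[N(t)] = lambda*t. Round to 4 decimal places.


lambda = 0.0489
t = 7405
E[N(t)] = lambda * t
E[N(t)] = 0.0489 * 7405
E[N(t)] = 362.1045

362.1045


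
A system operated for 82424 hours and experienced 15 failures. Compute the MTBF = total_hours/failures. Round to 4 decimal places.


total_hours = 82424
failures = 15
MTBF = 82424 / 15
MTBF = 5494.9333

5494.9333


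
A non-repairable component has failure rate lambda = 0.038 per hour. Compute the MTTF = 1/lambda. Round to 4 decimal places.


lambda = 0.038
MTTF = 1 / 0.038
MTTF = 26.3158

26.3158


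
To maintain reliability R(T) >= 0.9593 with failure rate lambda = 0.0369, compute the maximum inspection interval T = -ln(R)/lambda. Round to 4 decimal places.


R_target = 0.9593
lambda = 0.0369
-ln(0.9593) = 0.0416
T = 0.0416 / 0.0369
T = 1.1261

1.1261


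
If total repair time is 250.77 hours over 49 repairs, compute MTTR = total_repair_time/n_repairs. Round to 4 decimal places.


total_repair_time = 250.77
n_repairs = 49
MTTR = 250.77 / 49
MTTR = 5.1178

5.1178


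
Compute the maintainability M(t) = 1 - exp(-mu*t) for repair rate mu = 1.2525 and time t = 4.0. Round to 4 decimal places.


mu = 1.2525, t = 4.0
mu * t = 1.2525 * 4.0 = 5.01
exp(-5.01) = 0.0067
M(t) = 1 - 0.0067
M(t) = 0.9933

0.9933


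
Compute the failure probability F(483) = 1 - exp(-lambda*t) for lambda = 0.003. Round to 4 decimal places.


lambda = 0.003, t = 483
lambda * t = 1.449
exp(-1.449) = 0.2348
F(t) = 1 - 0.2348
F(t) = 0.7652

0.7652


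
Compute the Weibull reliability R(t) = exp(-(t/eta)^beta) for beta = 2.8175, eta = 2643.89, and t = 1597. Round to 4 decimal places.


beta = 2.8175, eta = 2643.89, t = 1597
t/eta = 1597 / 2643.89 = 0.604
(t/eta)^beta = 0.604^2.8175 = 0.2416
R(t) = exp(-0.2416)
R(t) = 0.7854

0.7854


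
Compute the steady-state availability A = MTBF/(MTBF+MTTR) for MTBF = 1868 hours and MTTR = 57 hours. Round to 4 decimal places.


MTBF = 1868
MTTR = 57
MTBF + MTTR = 1925
A = 1868 / 1925
A = 0.9704

0.9704


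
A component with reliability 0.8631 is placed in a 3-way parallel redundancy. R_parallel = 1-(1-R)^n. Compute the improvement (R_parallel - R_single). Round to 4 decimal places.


R_single = 0.8631, n = 3
1 - R_single = 0.1369
(1 - R_single)^n = 0.1369^3 = 0.0026
R_parallel = 1 - 0.0026 = 0.9974
Improvement = 0.9974 - 0.8631
Improvement = 0.1343

0.1343


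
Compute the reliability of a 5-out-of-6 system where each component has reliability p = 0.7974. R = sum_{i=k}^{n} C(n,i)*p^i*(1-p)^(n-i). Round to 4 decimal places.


k = 5, n = 6, p = 0.7974
i=5: C(6,5)=6 * 0.7974^5 * 0.2026^1 = 0.3919
i=6: C(6,6)=1 * 0.7974^6 * 0.2026^0 = 0.2571
R = sum of terms = 0.649

0.649


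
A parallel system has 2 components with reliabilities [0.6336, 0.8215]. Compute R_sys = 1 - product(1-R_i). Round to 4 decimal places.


Components: [0.6336, 0.8215]
(1 - 0.6336) = 0.3664, running product = 0.3664
(1 - 0.8215) = 0.1785, running product = 0.0654
Product of (1-R_i) = 0.0654
R_sys = 1 - 0.0654 = 0.9346

0.9346


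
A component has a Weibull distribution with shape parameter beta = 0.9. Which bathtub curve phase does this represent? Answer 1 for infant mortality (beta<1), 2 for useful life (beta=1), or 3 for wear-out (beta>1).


beta = 0.9
Compare beta to 1:
beta < 1 => infant mortality (phase 1)
beta = 1 => useful life (phase 2)
beta > 1 => wear-out (phase 3)
Since beta = 0.9, this is infant mortality (decreasing failure rate)
Phase = 1

1


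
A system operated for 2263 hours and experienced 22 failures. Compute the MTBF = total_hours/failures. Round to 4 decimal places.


total_hours = 2263
failures = 22
MTBF = 2263 / 22
MTBF = 102.8636

102.8636


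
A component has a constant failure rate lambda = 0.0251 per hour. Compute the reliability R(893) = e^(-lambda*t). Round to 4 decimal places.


lambda = 0.0251
t = 893
lambda * t = 22.4143
R(t) = e^(-22.4143)
R(t) = 0.0

0.0


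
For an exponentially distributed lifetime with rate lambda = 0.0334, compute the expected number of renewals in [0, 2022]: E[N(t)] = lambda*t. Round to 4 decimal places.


lambda = 0.0334
t = 2022
E[N(t)] = lambda * t
E[N(t)] = 0.0334 * 2022
E[N(t)] = 67.5348

67.5348


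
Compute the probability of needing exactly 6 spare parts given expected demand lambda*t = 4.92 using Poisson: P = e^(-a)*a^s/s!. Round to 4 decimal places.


a = 4.92, s = 6
e^(-a) = e^(-4.92) = 0.0073
a^s = 4.92^6 = 14183.7353
s! = 720
P = 0.0073 * 14183.7353 / 720
P = 0.1438

0.1438


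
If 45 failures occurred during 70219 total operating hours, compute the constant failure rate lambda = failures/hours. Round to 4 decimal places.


failures = 45
total_hours = 70219
lambda = 45 / 70219
lambda = 0.0006

0.0006


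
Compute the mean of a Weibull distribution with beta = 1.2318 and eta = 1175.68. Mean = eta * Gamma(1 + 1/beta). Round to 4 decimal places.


beta = 1.2318, eta = 1175.68
1/beta = 0.8118
1 + 1/beta = 1.8118
Gamma(1.8118) = 0.9346
Mean = 1175.68 * 0.9346
Mean = 1098.7606

1098.7606


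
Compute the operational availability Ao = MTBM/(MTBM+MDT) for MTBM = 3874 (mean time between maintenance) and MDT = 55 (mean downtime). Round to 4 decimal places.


MTBM = 3874
MDT = 55
MTBM + MDT = 3929
Ao = 3874 / 3929
Ao = 0.986

0.986


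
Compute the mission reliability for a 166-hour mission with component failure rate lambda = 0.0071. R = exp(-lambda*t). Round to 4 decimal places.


lambda = 0.0071
mission_time = 166
lambda * t = 0.0071 * 166 = 1.1786
R = exp(-1.1786)
R = 0.3077

0.3077


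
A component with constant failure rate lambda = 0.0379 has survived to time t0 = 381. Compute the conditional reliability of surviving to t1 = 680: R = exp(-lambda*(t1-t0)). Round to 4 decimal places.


lambda = 0.0379
t0 = 381, t1 = 680
t1 - t0 = 299
lambda * (t1-t0) = 0.0379 * 299 = 11.3321
R = exp(-11.3321)
R = 0.0

0.0


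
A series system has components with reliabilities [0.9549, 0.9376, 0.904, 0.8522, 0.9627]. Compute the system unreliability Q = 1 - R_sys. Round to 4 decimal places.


Components: [0.9549, 0.9376, 0.904, 0.8522, 0.9627]
After component 1: product = 0.9549
After component 2: product = 0.8953
After component 3: product = 0.8094
After component 4: product = 0.6897
After component 5: product = 0.664
R_sys = 0.664
Q = 1 - 0.664 = 0.336

0.336


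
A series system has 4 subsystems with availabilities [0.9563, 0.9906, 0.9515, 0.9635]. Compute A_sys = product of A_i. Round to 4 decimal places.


Subsystems: [0.9563, 0.9906, 0.9515, 0.9635]
After subsystem 1 (A=0.9563): product = 0.9563
After subsystem 2 (A=0.9906): product = 0.9473
After subsystem 3 (A=0.9515): product = 0.9014
After subsystem 4 (A=0.9635): product = 0.8685
A_sys = 0.8685

0.8685


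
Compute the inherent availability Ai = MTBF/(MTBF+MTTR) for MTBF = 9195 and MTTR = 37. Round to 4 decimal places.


MTBF = 9195
MTTR = 37
MTBF + MTTR = 9232
Ai = 9195 / 9232
Ai = 0.996

0.996


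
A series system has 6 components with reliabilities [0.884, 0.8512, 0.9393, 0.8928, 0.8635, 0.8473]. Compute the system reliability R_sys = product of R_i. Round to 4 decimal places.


Components: [0.884, 0.8512, 0.9393, 0.8928, 0.8635, 0.8473]
After component 1 (R=0.884): product = 0.884
After component 2 (R=0.8512): product = 0.7525
After component 3 (R=0.9393): product = 0.7068
After component 4 (R=0.8928): product = 0.631
After component 5 (R=0.8635): product = 0.5449
After component 6 (R=0.8473): product = 0.4617
R_sys = 0.4617

0.4617


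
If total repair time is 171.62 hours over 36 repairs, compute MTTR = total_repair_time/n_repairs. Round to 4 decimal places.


total_repair_time = 171.62
n_repairs = 36
MTTR = 171.62 / 36
MTTR = 4.7672

4.7672


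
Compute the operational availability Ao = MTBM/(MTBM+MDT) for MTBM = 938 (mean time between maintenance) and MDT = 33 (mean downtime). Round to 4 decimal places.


MTBM = 938
MDT = 33
MTBM + MDT = 971
Ao = 938 / 971
Ao = 0.966

0.966


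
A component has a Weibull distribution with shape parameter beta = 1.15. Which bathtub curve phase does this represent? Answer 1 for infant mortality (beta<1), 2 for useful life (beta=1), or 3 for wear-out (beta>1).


beta = 1.15
Compare beta to 1:
beta < 1 => infant mortality (phase 1)
beta = 1 => useful life (phase 2)
beta > 1 => wear-out (phase 3)
Since beta = 1.15, this is wear-out (increasing failure rate)
Phase = 3

3


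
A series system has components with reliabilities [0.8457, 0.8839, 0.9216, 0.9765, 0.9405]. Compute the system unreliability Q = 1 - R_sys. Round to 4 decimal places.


Components: [0.8457, 0.8839, 0.9216, 0.9765, 0.9405]
After component 1: product = 0.8457
After component 2: product = 0.7475
After component 3: product = 0.6889
After component 4: product = 0.6727
After component 5: product = 0.6327
R_sys = 0.6327
Q = 1 - 0.6327 = 0.3673

0.3673


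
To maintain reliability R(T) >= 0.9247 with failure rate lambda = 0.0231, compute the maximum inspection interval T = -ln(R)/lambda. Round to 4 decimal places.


R_target = 0.9247
lambda = 0.0231
-ln(0.9247) = 0.0783
T = 0.0783 / 0.0231
T = 3.389

3.389


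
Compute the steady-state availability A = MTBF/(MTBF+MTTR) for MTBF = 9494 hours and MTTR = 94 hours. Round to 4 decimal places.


MTBF = 9494
MTTR = 94
MTBF + MTTR = 9588
A = 9494 / 9588
A = 0.9902

0.9902


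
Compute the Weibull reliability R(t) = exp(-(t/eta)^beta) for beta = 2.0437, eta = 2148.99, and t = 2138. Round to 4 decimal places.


beta = 2.0437, eta = 2148.99, t = 2138
t/eta = 2138 / 2148.99 = 0.9949
(t/eta)^beta = 0.9949^2.0437 = 0.9896
R(t) = exp(-0.9896)
R(t) = 0.3717

0.3717


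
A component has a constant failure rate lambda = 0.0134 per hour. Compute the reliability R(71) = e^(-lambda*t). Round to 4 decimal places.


lambda = 0.0134
t = 71
lambda * t = 0.9514
R(t) = e^(-0.9514)
R(t) = 0.3862

0.3862


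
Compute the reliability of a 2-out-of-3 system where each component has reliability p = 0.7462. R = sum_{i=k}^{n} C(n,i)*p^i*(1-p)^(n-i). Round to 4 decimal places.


k = 2, n = 3, p = 0.7462
i=2: C(3,2)=3 * 0.7462^2 * 0.2538^1 = 0.424
i=3: C(3,3)=1 * 0.7462^3 * 0.2538^0 = 0.4155
R = sum of terms = 0.8395

0.8395


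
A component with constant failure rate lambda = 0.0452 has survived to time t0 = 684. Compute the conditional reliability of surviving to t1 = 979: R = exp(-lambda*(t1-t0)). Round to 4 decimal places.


lambda = 0.0452
t0 = 684, t1 = 979
t1 - t0 = 295
lambda * (t1-t0) = 0.0452 * 295 = 13.334
R = exp(-13.334)
R = 0.0

0.0


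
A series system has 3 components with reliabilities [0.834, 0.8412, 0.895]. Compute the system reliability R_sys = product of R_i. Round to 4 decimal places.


Components: [0.834, 0.8412, 0.895]
After component 1 (R=0.834): product = 0.834
After component 2 (R=0.8412): product = 0.7016
After component 3 (R=0.895): product = 0.6279
R_sys = 0.6279

0.6279


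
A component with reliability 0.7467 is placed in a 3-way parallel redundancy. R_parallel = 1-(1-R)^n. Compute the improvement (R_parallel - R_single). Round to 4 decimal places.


R_single = 0.7467, n = 3
1 - R_single = 0.2533
(1 - R_single)^n = 0.2533^3 = 0.0163
R_parallel = 1 - 0.0163 = 0.9837
Improvement = 0.9837 - 0.7467
Improvement = 0.237

0.237


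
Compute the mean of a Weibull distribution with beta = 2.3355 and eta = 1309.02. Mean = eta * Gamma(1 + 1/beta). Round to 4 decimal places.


beta = 2.3355, eta = 1309.02
1/beta = 0.4282
1 + 1/beta = 1.4282
Gamma(1.4282) = 0.8861
Mean = 1309.02 * 0.8861
Mean = 1159.9069

1159.9069


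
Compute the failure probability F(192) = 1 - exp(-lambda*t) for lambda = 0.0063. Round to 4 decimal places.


lambda = 0.0063, t = 192
lambda * t = 1.2096
exp(-1.2096) = 0.2983
F(t) = 1 - 0.2983
F(t) = 0.7017

0.7017


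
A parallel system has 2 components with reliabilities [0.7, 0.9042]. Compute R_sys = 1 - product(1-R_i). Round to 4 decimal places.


Components: [0.7, 0.9042]
(1 - 0.7) = 0.3, running product = 0.3
(1 - 0.9042) = 0.0958, running product = 0.0287
Product of (1-R_i) = 0.0287
R_sys = 1 - 0.0287 = 0.9713

0.9713


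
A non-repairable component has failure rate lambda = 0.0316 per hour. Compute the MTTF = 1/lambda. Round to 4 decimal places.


lambda = 0.0316
MTTF = 1 / 0.0316
MTTF = 31.6456

31.6456


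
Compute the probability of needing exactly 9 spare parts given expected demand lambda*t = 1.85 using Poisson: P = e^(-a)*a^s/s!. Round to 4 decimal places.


a = 1.85, s = 9
e^(-a) = e^(-1.85) = 0.1572
a^s = 1.85^9 = 253.8315
s! = 362880
P = 0.1572 * 253.8315 / 362880
P = 0.0001

0.0001


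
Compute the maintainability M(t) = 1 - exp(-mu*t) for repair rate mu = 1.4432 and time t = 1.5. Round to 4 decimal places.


mu = 1.4432, t = 1.5
mu * t = 1.4432 * 1.5 = 2.1648
exp(-2.1648) = 0.1148
M(t) = 1 - 0.1148
M(t) = 0.8852

0.8852


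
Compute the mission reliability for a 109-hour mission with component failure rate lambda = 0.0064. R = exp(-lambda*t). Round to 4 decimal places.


lambda = 0.0064
mission_time = 109
lambda * t = 0.0064 * 109 = 0.6976
R = exp(-0.6976)
R = 0.4978

0.4978


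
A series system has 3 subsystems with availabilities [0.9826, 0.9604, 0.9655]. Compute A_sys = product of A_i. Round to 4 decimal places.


Subsystems: [0.9826, 0.9604, 0.9655]
After subsystem 1 (A=0.9826): product = 0.9826
After subsystem 2 (A=0.9604): product = 0.9437
After subsystem 3 (A=0.9655): product = 0.9111
A_sys = 0.9111

0.9111


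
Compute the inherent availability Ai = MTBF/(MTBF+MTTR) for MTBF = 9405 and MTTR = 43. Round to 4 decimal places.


MTBF = 9405
MTTR = 43
MTBF + MTTR = 9448
Ai = 9405 / 9448
Ai = 0.9954

0.9954


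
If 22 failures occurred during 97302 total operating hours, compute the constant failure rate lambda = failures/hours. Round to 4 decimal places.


failures = 22
total_hours = 97302
lambda = 22 / 97302
lambda = 0.0002

0.0002


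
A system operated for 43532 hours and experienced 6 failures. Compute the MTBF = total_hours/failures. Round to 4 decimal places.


total_hours = 43532
failures = 6
MTBF = 43532 / 6
MTBF = 7255.3333

7255.3333


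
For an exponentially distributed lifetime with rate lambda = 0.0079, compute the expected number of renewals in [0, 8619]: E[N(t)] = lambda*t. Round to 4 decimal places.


lambda = 0.0079
t = 8619
E[N(t)] = lambda * t
E[N(t)] = 0.0079 * 8619
E[N(t)] = 68.0901

68.0901


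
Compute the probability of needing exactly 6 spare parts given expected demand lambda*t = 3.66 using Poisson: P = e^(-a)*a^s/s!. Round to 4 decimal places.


a = 3.66, s = 6
e^(-a) = e^(-3.66) = 0.0257
a^s = 3.66^6 = 2403.7346
s! = 720
P = 0.0257 * 2403.7346 / 720
P = 0.0859

0.0859


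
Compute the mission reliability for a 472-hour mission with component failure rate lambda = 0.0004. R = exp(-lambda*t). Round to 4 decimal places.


lambda = 0.0004
mission_time = 472
lambda * t = 0.0004 * 472 = 0.1888
R = exp(-0.1888)
R = 0.828

0.828


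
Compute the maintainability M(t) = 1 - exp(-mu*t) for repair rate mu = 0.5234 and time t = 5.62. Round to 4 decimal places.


mu = 0.5234, t = 5.62
mu * t = 0.5234 * 5.62 = 2.9415
exp(-2.9415) = 0.0528
M(t) = 1 - 0.0528
M(t) = 0.9472

0.9472


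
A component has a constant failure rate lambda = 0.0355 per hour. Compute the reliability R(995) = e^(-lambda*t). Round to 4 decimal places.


lambda = 0.0355
t = 995
lambda * t = 35.3225
R(t) = e^(-35.3225)
R(t) = 0.0

0.0


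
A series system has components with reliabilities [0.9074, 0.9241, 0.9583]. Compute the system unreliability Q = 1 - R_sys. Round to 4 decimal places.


Components: [0.9074, 0.9241, 0.9583]
After component 1: product = 0.9074
After component 2: product = 0.8385
After component 3: product = 0.8036
R_sys = 0.8036
Q = 1 - 0.8036 = 0.1964

0.1964


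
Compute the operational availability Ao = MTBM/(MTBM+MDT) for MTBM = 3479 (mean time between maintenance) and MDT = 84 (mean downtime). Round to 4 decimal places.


MTBM = 3479
MDT = 84
MTBM + MDT = 3563
Ao = 3479 / 3563
Ao = 0.9764

0.9764


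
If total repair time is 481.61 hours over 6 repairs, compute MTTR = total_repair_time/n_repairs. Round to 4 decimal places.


total_repair_time = 481.61
n_repairs = 6
MTTR = 481.61 / 6
MTTR = 80.2683

80.2683


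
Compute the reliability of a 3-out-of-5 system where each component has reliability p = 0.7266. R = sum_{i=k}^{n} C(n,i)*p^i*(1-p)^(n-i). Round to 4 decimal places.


k = 3, n = 5, p = 0.7266
i=3: C(5,3)=10 * 0.7266^3 * 0.2734^2 = 0.2867
i=4: C(5,4)=5 * 0.7266^4 * 0.2734^1 = 0.381
i=5: C(5,5)=1 * 0.7266^5 * 0.2734^0 = 0.2025
R = sum of terms = 0.8703

0.8703


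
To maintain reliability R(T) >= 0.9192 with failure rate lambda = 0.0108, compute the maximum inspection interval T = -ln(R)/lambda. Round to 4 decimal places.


R_target = 0.9192
lambda = 0.0108
-ln(0.9192) = 0.0843
T = 0.0843 / 0.0108
T = 7.8011

7.8011


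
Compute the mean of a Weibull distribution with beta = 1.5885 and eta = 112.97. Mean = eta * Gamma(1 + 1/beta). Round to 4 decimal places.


beta = 1.5885, eta = 112.97
1/beta = 0.6295
1 + 1/beta = 1.6295
Gamma(1.6295) = 0.8972
Mean = 112.97 * 0.8972
Mean = 101.3544

101.3544


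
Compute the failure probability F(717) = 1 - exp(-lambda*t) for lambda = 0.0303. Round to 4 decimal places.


lambda = 0.0303, t = 717
lambda * t = 21.7251
exp(-21.7251) = 0.0
F(t) = 1 - 0.0
F(t) = 1.0

1.0


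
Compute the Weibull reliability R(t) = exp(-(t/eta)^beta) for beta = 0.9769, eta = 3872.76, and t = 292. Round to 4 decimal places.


beta = 0.9769, eta = 3872.76, t = 292
t/eta = 292 / 3872.76 = 0.0754
(t/eta)^beta = 0.0754^0.9769 = 0.08
R(t) = exp(-0.08)
R(t) = 0.9231

0.9231


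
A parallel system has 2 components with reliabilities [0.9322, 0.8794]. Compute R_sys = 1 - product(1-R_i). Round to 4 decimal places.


Components: [0.9322, 0.8794]
(1 - 0.9322) = 0.0678, running product = 0.0678
(1 - 0.8794) = 0.1206, running product = 0.0082
Product of (1-R_i) = 0.0082
R_sys = 1 - 0.0082 = 0.9918

0.9918


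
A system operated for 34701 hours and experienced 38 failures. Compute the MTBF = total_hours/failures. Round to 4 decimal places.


total_hours = 34701
failures = 38
MTBF = 34701 / 38
MTBF = 913.1842

913.1842


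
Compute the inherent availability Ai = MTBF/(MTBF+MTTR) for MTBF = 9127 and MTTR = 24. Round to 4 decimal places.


MTBF = 9127
MTTR = 24
MTBF + MTTR = 9151
Ai = 9127 / 9151
Ai = 0.9974

0.9974


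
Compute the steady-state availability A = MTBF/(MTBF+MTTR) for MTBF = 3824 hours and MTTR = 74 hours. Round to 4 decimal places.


MTBF = 3824
MTTR = 74
MTBF + MTTR = 3898
A = 3824 / 3898
A = 0.981

0.981


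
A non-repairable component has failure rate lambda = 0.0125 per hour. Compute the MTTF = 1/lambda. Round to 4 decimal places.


lambda = 0.0125
MTTF = 1 / 0.0125
MTTF = 80.0

80.0


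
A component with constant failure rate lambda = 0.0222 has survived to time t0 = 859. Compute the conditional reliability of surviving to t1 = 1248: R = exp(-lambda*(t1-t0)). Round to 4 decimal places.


lambda = 0.0222
t0 = 859, t1 = 1248
t1 - t0 = 389
lambda * (t1-t0) = 0.0222 * 389 = 8.6358
R = exp(-8.6358)
R = 0.0002

0.0002


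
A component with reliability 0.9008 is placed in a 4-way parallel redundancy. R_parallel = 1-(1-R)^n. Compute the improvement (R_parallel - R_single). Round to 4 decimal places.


R_single = 0.9008, n = 4
1 - R_single = 0.0992
(1 - R_single)^n = 0.0992^4 = 0.0001
R_parallel = 1 - 0.0001 = 0.9999
Improvement = 0.9999 - 0.9008
Improvement = 0.0991

0.0991


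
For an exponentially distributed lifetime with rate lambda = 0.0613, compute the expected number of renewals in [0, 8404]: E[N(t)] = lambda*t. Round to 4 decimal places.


lambda = 0.0613
t = 8404
E[N(t)] = lambda * t
E[N(t)] = 0.0613 * 8404
E[N(t)] = 515.1652

515.1652


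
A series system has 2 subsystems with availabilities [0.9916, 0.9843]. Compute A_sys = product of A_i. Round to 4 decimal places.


Subsystems: [0.9916, 0.9843]
After subsystem 1 (A=0.9916): product = 0.9916
After subsystem 2 (A=0.9843): product = 0.976
A_sys = 0.976

0.976


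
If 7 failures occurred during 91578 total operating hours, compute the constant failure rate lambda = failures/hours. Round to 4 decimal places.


failures = 7
total_hours = 91578
lambda = 7 / 91578
lambda = 0.0001

0.0001


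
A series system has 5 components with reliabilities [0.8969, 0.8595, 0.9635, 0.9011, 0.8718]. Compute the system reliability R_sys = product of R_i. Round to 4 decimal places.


Components: [0.8969, 0.8595, 0.9635, 0.9011, 0.8718]
After component 1 (R=0.8969): product = 0.8969
After component 2 (R=0.8595): product = 0.7709
After component 3 (R=0.9635): product = 0.7427
After component 4 (R=0.9011): product = 0.6693
After component 5 (R=0.8718): product = 0.5835
R_sys = 0.5835

0.5835


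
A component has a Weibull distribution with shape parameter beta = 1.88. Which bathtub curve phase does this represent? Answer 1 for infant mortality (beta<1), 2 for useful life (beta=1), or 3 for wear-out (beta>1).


beta = 1.88
Compare beta to 1:
beta < 1 => infant mortality (phase 1)
beta = 1 => useful life (phase 2)
beta > 1 => wear-out (phase 3)
Since beta = 1.88, this is wear-out (increasing failure rate)
Phase = 3

3


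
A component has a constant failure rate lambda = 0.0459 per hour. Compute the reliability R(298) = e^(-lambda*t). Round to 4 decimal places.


lambda = 0.0459
t = 298
lambda * t = 13.6782
R(t) = e^(-13.6782)
R(t) = 0.0

0.0


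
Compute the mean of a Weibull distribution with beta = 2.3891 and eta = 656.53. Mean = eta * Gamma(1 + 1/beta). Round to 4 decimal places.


beta = 2.3891, eta = 656.53
1/beta = 0.4186
1 + 1/beta = 1.4186
Gamma(1.4186) = 0.8864
Mean = 656.53 * 0.8864
Mean = 581.954

581.954


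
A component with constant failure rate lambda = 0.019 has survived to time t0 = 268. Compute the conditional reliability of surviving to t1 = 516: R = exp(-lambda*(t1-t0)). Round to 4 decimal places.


lambda = 0.019
t0 = 268, t1 = 516
t1 - t0 = 248
lambda * (t1-t0) = 0.019 * 248 = 4.712
R = exp(-4.712)
R = 0.009

0.009


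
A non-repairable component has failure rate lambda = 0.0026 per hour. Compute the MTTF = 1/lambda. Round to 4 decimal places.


lambda = 0.0026
MTTF = 1 / 0.0026
MTTF = 384.6154

384.6154


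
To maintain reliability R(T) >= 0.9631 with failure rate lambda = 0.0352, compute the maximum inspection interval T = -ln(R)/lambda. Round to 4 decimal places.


R_target = 0.9631
lambda = 0.0352
-ln(0.9631) = 0.0376
T = 0.0376 / 0.0352
T = 1.0681

1.0681


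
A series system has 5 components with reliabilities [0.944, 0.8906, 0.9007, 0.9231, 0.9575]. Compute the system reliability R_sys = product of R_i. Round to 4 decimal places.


Components: [0.944, 0.8906, 0.9007, 0.9231, 0.9575]
After component 1 (R=0.944): product = 0.944
After component 2 (R=0.8906): product = 0.8407
After component 3 (R=0.9007): product = 0.7572
After component 4 (R=0.9231): product = 0.699
After component 5 (R=0.9575): product = 0.6693
R_sys = 0.6693

0.6693


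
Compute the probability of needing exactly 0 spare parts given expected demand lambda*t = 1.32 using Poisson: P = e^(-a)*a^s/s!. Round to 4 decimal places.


a = 1.32, s = 0
e^(-a) = e^(-1.32) = 0.2671
a^s = 1.32^0 = 1.0
s! = 1
P = 0.2671 * 1.0 / 1
P = 0.2671

0.2671


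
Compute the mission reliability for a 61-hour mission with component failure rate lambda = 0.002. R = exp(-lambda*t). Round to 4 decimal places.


lambda = 0.002
mission_time = 61
lambda * t = 0.002 * 61 = 0.122
R = exp(-0.122)
R = 0.8851

0.8851


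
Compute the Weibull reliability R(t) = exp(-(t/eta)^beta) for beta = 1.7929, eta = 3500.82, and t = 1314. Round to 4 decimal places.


beta = 1.7929, eta = 3500.82, t = 1314
t/eta = 1314 / 3500.82 = 0.3753
(t/eta)^beta = 0.3753^1.7929 = 0.1726
R(t) = exp(-0.1726)
R(t) = 0.8415

0.8415


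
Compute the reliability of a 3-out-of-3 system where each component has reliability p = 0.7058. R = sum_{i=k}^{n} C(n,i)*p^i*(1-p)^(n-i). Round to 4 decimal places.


k = 3, n = 3, p = 0.7058
i=3: C(3,3)=1 * 0.7058^3 * 0.2942^0 = 0.3516
R = sum of terms = 0.3516

0.3516


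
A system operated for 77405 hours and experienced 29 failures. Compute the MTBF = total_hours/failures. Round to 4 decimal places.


total_hours = 77405
failures = 29
MTBF = 77405 / 29
MTBF = 2669.1379

2669.1379


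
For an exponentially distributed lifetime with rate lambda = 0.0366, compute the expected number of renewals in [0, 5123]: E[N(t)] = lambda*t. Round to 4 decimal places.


lambda = 0.0366
t = 5123
E[N(t)] = lambda * t
E[N(t)] = 0.0366 * 5123
E[N(t)] = 187.5018

187.5018


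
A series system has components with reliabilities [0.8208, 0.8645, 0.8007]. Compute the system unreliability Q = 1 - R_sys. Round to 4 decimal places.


Components: [0.8208, 0.8645, 0.8007]
After component 1: product = 0.8208
After component 2: product = 0.7096
After component 3: product = 0.5682
R_sys = 0.5682
Q = 1 - 0.5682 = 0.4318

0.4318


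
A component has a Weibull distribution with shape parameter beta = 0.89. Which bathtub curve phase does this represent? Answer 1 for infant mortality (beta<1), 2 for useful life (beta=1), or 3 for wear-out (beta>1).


beta = 0.89
Compare beta to 1:
beta < 1 => infant mortality (phase 1)
beta = 1 => useful life (phase 2)
beta > 1 => wear-out (phase 3)
Since beta = 0.89, this is infant mortality (decreasing failure rate)
Phase = 1

1


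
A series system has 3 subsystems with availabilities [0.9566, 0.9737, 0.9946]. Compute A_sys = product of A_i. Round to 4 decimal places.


Subsystems: [0.9566, 0.9737, 0.9946]
After subsystem 1 (A=0.9566): product = 0.9566
After subsystem 2 (A=0.9737): product = 0.9314
After subsystem 3 (A=0.9946): product = 0.9264
A_sys = 0.9264

0.9264


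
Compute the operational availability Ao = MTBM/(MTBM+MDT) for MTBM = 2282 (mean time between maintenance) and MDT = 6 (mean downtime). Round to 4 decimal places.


MTBM = 2282
MDT = 6
MTBM + MDT = 2288
Ao = 2282 / 2288
Ao = 0.9974

0.9974


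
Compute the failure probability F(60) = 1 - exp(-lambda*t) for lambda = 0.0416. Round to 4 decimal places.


lambda = 0.0416, t = 60
lambda * t = 2.496
exp(-2.496) = 0.0824
F(t) = 1 - 0.0824
F(t) = 0.9176

0.9176


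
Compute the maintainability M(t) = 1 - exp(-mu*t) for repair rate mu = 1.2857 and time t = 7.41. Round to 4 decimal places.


mu = 1.2857, t = 7.41
mu * t = 1.2857 * 7.41 = 9.527
exp(-9.527) = 0.0001
M(t) = 1 - 0.0001
M(t) = 0.9999

0.9999


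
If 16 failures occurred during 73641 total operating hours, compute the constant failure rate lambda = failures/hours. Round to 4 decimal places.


failures = 16
total_hours = 73641
lambda = 16 / 73641
lambda = 0.0002

0.0002


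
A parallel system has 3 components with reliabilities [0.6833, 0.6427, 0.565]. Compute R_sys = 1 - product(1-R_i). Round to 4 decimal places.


Components: [0.6833, 0.6427, 0.565]
(1 - 0.6833) = 0.3167, running product = 0.3167
(1 - 0.6427) = 0.3573, running product = 0.1132
(1 - 0.565) = 0.435, running product = 0.0492
Product of (1-R_i) = 0.0492
R_sys = 1 - 0.0492 = 0.9508

0.9508


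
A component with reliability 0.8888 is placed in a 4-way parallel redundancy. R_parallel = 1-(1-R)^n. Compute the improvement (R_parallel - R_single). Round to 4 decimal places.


R_single = 0.8888, n = 4
1 - R_single = 0.1112
(1 - R_single)^n = 0.1112^4 = 0.0002
R_parallel = 1 - 0.0002 = 0.9998
Improvement = 0.9998 - 0.8888
Improvement = 0.111

0.111


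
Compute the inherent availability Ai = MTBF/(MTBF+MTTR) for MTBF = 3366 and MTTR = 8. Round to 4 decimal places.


MTBF = 3366
MTTR = 8
MTBF + MTTR = 3374
Ai = 3366 / 3374
Ai = 0.9976

0.9976


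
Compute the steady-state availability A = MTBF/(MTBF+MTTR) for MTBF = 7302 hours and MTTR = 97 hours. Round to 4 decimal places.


MTBF = 7302
MTTR = 97
MTBF + MTTR = 7399
A = 7302 / 7399
A = 0.9869

0.9869


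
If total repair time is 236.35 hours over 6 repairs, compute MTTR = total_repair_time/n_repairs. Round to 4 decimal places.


total_repair_time = 236.35
n_repairs = 6
MTTR = 236.35 / 6
MTTR = 39.3917

39.3917


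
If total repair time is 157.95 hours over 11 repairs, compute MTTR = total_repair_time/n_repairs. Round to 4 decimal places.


total_repair_time = 157.95
n_repairs = 11
MTTR = 157.95 / 11
MTTR = 14.3591

14.3591


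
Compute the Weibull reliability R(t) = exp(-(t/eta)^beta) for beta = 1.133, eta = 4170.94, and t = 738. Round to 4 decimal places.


beta = 1.133, eta = 4170.94, t = 738
t/eta = 738 / 4170.94 = 0.1769
(t/eta)^beta = 0.1769^1.133 = 0.1405
R(t) = exp(-0.1405)
R(t) = 0.8689

0.8689


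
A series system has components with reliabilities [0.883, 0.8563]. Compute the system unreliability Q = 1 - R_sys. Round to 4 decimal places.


Components: [0.883, 0.8563]
After component 1: product = 0.883
After component 2: product = 0.7561
R_sys = 0.7561
Q = 1 - 0.7561 = 0.2439

0.2439


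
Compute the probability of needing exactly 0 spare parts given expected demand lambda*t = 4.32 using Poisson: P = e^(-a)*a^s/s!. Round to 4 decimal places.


a = 4.32, s = 0
e^(-a) = e^(-4.32) = 0.0133
a^s = 4.32^0 = 1.0
s! = 1
P = 0.0133 * 1.0 / 1
P = 0.0133

0.0133


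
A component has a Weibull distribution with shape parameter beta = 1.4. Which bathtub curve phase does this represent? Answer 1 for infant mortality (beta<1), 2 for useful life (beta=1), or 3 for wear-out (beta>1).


beta = 1.4
Compare beta to 1:
beta < 1 => infant mortality (phase 1)
beta = 1 => useful life (phase 2)
beta > 1 => wear-out (phase 3)
Since beta = 1.4, this is wear-out (increasing failure rate)
Phase = 3

3


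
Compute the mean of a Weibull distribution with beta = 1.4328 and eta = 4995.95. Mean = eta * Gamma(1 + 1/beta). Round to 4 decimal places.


beta = 1.4328, eta = 4995.95
1/beta = 0.6979
1 + 1/beta = 1.6979
Gamma(1.6979) = 0.9082
Mean = 4995.95 * 0.9082
Mean = 4537.566

4537.566
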